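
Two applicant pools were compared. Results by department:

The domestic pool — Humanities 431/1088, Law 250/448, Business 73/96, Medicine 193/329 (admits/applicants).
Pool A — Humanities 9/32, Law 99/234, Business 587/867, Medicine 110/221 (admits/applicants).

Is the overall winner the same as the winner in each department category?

Humanities: the domestic pool 431/1088 = 39.6%, Pool A 9/32 = 28.1% → the domestic pool
Law: the domestic pool 250/448 = 55.8%, Pool A 99/234 = 42.3% → the domestic pool
Business: the domestic pool 73/96 = 76.0%, Pool A 587/867 = 67.7% → the domestic pool
Medicine: the domestic pool 193/329 = 58.7%, Pool A 110/221 = 49.8% → the domestic pool
Overall: the domestic pool 947/1961 = 48.3%, Pool A 805/1354 = 59.5% → Pool A
The domestic pool wins each department group but Pool A wins overall — the comparison reverses. The domestic pool's applicants skew toward Humanities, which has a lower base rate.

No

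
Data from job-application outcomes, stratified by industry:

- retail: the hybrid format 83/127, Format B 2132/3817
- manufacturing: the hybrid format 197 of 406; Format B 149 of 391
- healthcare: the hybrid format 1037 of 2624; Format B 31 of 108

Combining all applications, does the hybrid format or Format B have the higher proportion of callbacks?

Format B

Retail: the hybrid format 83/127 = 65.4%, Format B 2132/3817 = 55.9% → the hybrid format
Manufacturing: the hybrid format 197/406 = 48.5%, Format B 149/391 = 38.1% → the hybrid format
Healthcare: the hybrid format 1037/2624 = 39.5%, Format B 31/108 = 28.7% → the hybrid format
Overall: the hybrid format 1317/3157 = 41.7%, Format B 2312/4316 = 53.6% → Format B
(The hybrid format wins every industry group but Format B wins overall — the hybrid format's applications skew toward the low-rate healthcare group.)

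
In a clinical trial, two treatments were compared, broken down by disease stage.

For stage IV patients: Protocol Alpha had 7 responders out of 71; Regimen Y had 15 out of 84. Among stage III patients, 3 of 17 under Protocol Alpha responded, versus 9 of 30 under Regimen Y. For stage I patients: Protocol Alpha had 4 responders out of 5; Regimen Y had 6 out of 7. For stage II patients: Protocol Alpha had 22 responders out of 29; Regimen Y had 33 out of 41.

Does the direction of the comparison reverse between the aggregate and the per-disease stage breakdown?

No

Stage IV: Protocol Alpha 7/71 = 9.9%, Regimen Y 15/84 = 17.9% → Regimen Y
Stage III: Protocol Alpha 3/17 = 17.6%, Regimen Y 9/30 = 30.0% → Regimen Y
Stage I: Protocol Alpha 4/5 = 80.0%, Regimen Y 6/7 = 85.7% → Regimen Y
Stage II: Protocol Alpha 22/29 = 75.9%, Regimen Y 33/41 = 80.5% → Regimen Y
Overall: Protocol Alpha 36/122 = 29.5%, Regimen Y 63/162 = 38.9% → Regimen Y
Regimen Y wins overall and in every disease group — no reversal.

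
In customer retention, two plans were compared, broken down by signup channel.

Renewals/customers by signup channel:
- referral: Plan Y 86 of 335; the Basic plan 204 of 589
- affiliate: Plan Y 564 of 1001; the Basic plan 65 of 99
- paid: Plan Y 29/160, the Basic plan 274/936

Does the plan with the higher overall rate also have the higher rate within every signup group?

Referral: Plan Y 86/335 = 25.7%, the Basic plan 204/589 = 34.6% → the Basic plan
Affiliate: Plan Y 564/1001 = 56.3%, the Basic plan 65/99 = 65.7% → the Basic plan
Paid: Plan Y 29/160 = 18.1%, the Basic plan 274/936 = 29.3% → the Basic plan
Overall: Plan Y 679/1496 = 45.4%, the Basic plan 543/1624 = 33.4% → Plan Y
The Basic plan wins each signup group but Plan Y wins overall — the comparison reverses. The Basic plan's customers skew toward paid, which has a lower base rate.

No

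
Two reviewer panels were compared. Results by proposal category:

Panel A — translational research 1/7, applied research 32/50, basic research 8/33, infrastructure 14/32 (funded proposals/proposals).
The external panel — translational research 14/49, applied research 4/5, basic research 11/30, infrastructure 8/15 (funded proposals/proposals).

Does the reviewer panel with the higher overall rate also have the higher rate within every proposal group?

No

Translational research: Panel A 1/7 = 14.3%, the external panel 14/49 = 28.6% → the external panel
Applied research: Panel A 32/50 = 64.0%, the external panel 4/5 = 80.0% → the external panel
Basic research: Panel A 8/33 = 24.2%, the external panel 11/30 = 36.7% → the external panel
Infrastructure: Panel A 14/32 = 43.8%, the external panel 8/15 = 53.3% → the external panel
Overall: Panel A 55/122 = 45.1%, the external panel 37/99 = 37.4% → Panel A
The external panel wins each proposal group but Panel A wins overall — the comparison reverses. The external panel's proposals skew toward translational research, which has a lower base rate.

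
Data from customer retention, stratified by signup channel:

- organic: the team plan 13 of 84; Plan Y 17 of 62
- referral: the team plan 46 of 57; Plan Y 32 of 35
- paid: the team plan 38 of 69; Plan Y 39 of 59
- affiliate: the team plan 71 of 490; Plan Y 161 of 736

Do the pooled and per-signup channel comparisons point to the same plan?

Yes

Organic: the team plan 13/84 = 15.5%, Plan Y 17/62 = 27.4% → Plan Y
Referral: the team plan 46/57 = 80.7%, Plan Y 32/35 = 91.4% → Plan Y
Paid: the team plan 38/69 = 55.1%, Plan Y 39/59 = 66.1% → Plan Y
Affiliate: the team plan 71/490 = 14.5%, Plan Y 161/736 = 21.9% → Plan Y
Overall: the team plan 168/700 = 24.0%, Plan Y 249/892 = 27.9% → Plan Y
Plan Y wins overall and in every signup group — no reversal.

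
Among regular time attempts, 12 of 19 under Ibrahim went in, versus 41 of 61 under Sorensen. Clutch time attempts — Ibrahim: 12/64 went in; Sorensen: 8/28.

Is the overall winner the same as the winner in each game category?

Regular time: Ibrahim 12/19 = 63.2%, Sorensen 41/61 = 67.2% → Sorensen
Clutch time: Ibrahim 12/64 = 18.8%, Sorensen 8/28 = 28.6% → Sorensen
Overall: Ibrahim 24/83 = 28.9%, Sorensen 49/89 = 55.1% → Sorensen
Sorensen wins overall and in every game group — no reversal.

Yes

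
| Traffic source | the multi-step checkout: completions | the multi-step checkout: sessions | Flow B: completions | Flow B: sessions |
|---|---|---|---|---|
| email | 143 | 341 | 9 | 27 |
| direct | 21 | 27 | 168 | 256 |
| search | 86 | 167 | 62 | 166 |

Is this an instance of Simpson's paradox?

Yes

Email: the multi-step checkout 143/341 = 41.9%, Flow B 9/27 = 33.3% → the multi-step checkout
Direct: the multi-step checkout 21/27 = 77.8%, Flow B 168/256 = 65.6% → the multi-step checkout
Search: the multi-step checkout 86/167 = 51.5%, Flow B 62/166 = 37.3% → the multi-step checkout
Overall: the multi-step checkout 250/535 = 46.7%, Flow B 239/449 = 53.2% → Flow B
The multi-step checkout wins each traffic group but Flow B wins overall — the comparison reverses. The multi-step checkout's sessions skew toward email, which has a lower base rate.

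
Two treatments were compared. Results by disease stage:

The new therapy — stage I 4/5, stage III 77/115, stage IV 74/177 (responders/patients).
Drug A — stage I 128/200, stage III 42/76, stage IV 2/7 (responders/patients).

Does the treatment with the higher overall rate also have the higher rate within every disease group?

Stage I: the new therapy 4/5 = 80.0%, Drug A 128/200 = 64.0% → the new therapy
Stage III: the new therapy 77/115 = 67.0%, Drug A 42/76 = 55.3% → the new therapy
Stage IV: the new therapy 74/177 = 41.8%, Drug A 2/7 = 28.6% → the new therapy
Overall: the new therapy 155/297 = 52.2%, Drug A 172/283 = 60.8% → Drug A
The new therapy wins each disease group but Drug A wins overall — the comparison reverses. The new therapy's patients skew toward stage IV, which has a lower base rate.

No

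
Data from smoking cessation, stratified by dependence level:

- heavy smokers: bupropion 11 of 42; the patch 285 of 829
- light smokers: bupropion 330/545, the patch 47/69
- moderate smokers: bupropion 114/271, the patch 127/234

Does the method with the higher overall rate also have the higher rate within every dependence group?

No

Heavy smokers: bupropion 11/42 = 26.2%, the patch 285/829 = 34.4% → the patch
Light smokers: bupropion 330/545 = 60.6%, the patch 47/69 = 68.1% → the patch
Moderate smokers: bupropion 114/271 = 42.1%, the patch 127/234 = 54.3% → the patch
Overall: bupropion 455/858 = 53.0%, the patch 459/1132 = 40.5% → bupropion
The patch wins each dependence group but bupropion wins overall — the comparison reverses. The patch's participants skew toward heavy smokers, which has a lower base rate.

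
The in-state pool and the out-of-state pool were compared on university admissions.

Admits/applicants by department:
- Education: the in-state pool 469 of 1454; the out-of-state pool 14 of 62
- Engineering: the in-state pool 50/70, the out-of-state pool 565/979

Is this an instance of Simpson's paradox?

Yes

Education: the in-state pool 469/1454 = 32.3%, the out-of-state pool 14/62 = 22.6% → the in-state pool
Engineering: the in-state pool 50/70 = 71.4%, the out-of-state pool 565/979 = 57.7% → the in-state pool
Overall: the in-state pool 519/1524 = 34.1%, the out-of-state pool 579/1041 = 55.6% → the out-of-state pool
The in-state pool wins each department group but the out-of-state pool wins overall — the comparison reverses. The in-state pool's applicants skew toward Education, which has a lower base rate.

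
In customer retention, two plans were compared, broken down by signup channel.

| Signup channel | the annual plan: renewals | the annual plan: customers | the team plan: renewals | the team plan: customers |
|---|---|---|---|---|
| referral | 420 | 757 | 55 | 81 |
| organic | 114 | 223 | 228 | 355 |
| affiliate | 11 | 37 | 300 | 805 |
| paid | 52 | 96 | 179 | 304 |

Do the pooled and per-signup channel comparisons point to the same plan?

No

Referral: the annual plan 420/757 = 55.5%, the team plan 55/81 = 67.9% → the team plan
Organic: the annual plan 114/223 = 51.1%, the team plan 228/355 = 64.2% → the team plan
Affiliate: the annual plan 11/37 = 29.7%, the team plan 300/805 = 37.3% → the team plan
Paid: the annual plan 52/96 = 54.2%, the team plan 179/304 = 58.9% → the team plan
Overall: the annual plan 597/1113 = 53.6%, the team plan 762/1545 = 49.3% → the annual plan
The team plan wins each signup group but the annual plan wins overall — the comparison reverses. The team plan's customers skew toward affiliate, which has a lower base rate.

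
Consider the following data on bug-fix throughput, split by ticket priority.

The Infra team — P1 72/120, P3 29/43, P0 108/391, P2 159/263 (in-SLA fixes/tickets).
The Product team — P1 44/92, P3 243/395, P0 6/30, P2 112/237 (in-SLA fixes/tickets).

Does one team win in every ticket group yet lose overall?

Yes

P1: the Infra team 72/120 = 60.0%, the Product team 44/92 = 47.8% → the Infra team
P3: the Infra team 29/43 = 67.4%, the Product team 243/395 = 61.5% → the Infra team
P0: the Infra team 108/391 = 27.6%, the Product team 6/30 = 20.0% → the Infra team
P2: the Infra team 159/263 = 60.5%, the Product team 112/237 = 47.3% → the Infra team
Overall: the Infra team 368/817 = 45.0%, the Product team 405/754 = 53.7% → the Product team
The Infra team wins each ticket group but the Product team wins overall — the comparison reverses. The Infra team's tickets skew toward P0, which has a lower base rate.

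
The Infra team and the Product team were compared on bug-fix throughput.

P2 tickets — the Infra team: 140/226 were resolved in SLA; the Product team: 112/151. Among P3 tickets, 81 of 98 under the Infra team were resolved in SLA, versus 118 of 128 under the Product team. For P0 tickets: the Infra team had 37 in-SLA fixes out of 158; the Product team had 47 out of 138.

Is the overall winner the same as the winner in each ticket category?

P2: the Infra team 140/226 = 61.9%, the Product team 112/151 = 74.2% → the Product team
P3: the Infra team 81/98 = 82.7%, the Product team 118/128 = 92.2% → the Product team
P0: the Infra team 37/158 = 23.4%, the Product team 47/138 = 34.1% → the Product team
Overall: the Infra team 258/482 = 53.5%, the Product team 277/417 = 66.4% → the Product team
The Product team wins overall and in every ticket group — no reversal.

Yes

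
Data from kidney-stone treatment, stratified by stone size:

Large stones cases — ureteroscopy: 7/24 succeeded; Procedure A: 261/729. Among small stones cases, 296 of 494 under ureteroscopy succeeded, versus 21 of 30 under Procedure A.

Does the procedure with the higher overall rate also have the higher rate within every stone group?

Large stones: ureteroscopy 7/24 = 29.2%, Procedure A 261/729 = 35.8% → Procedure A
Small stones: ureteroscopy 296/494 = 59.9%, Procedure A 21/30 = 70.0% → Procedure A
Overall: ureteroscopy 303/518 = 58.5%, Procedure A 282/759 = 37.2% → ureteroscopy
Procedure A wins each stone group but ureteroscopy wins overall — the comparison reverses. Procedure A's cases skew toward large stones, which has a lower base rate.

No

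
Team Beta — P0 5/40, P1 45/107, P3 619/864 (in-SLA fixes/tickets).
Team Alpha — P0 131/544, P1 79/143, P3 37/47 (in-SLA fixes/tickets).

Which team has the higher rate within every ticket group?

Team Alpha

P0: Team Beta 5/40 = 12.5%, Team Alpha 131/544 = 24.1% → Team Alpha
P1: Team Beta 45/107 = 42.1%, Team Alpha 79/143 = 55.2% → Team Alpha
P3: Team Beta 619/864 = 71.6%, Team Alpha 37/47 = 78.7% → Team Alpha
Team Alpha has the higher rate in all 3 groups.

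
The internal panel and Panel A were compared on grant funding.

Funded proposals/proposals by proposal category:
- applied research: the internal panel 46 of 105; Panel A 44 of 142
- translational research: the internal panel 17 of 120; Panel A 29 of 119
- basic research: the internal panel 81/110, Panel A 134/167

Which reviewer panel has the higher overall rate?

Panel A

Applied research: the internal panel 46/105 = 43.8%, Panel A 44/142 = 31.0% → the internal panel
Translational research: the internal panel 17/120 = 14.2%, Panel A 29/119 = 24.4% → Panel A
Basic research: the internal panel 81/110 = 73.6%, Panel A 134/167 = 80.2% → Panel A
Overall: the internal panel 144/335 = 43.0%, Panel A 207/428 = 48.4% → Panel A
(Neither sweeps every proposal group, but Panel A has the higher pooled rate.)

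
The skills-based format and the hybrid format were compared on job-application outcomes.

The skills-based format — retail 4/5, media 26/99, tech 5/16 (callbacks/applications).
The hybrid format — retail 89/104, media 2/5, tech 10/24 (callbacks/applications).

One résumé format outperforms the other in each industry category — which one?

Retail: the skills-based format 4/5 = 80.0%, the hybrid format 89/104 = 85.6% → the hybrid format
Media: the skills-based format 26/99 = 26.3%, the hybrid format 2/5 = 40.0% → the hybrid format
Tech: the skills-based format 5/16 = 31.2%, the hybrid format 10/24 = 41.7% → the hybrid format
The hybrid format has the higher rate in all 3 groups.

the hybrid format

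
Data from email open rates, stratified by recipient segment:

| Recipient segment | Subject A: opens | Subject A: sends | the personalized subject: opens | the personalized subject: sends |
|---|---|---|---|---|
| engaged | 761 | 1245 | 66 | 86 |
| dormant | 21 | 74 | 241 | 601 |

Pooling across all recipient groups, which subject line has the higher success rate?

Subject A

Engaged: Subject A 761/1245 = 61.1%, the personalized subject 66/86 = 76.7% → the personalized subject
Dormant: Subject A 21/74 = 28.4%, the personalized subject 241/601 = 40.1% → the personalized subject
Overall: Subject A 782/1319 = 59.3%, the personalized subject 307/687 = 44.7% → Subject A
(The personalized subject wins every recipient group but Subject A wins overall — the personalized subject's sends skew toward the low-rate dormant group.)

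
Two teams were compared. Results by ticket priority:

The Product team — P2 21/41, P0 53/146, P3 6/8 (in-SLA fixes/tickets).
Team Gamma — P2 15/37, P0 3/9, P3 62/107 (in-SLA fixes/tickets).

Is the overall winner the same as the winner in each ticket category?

P2: the Product team 21/41 = 51.2%, Team Gamma 15/37 = 40.5% → the Product team
P0: the Product team 53/146 = 36.3%, Team Gamma 3/9 = 33.3% → the Product team
P3: the Product team 6/8 = 75.0%, Team Gamma 62/107 = 57.9% → the Product team
Overall: the Product team 80/195 = 41.0%, Team Gamma 80/153 = 52.3% → Team Gamma
The Product team wins each ticket group but Team Gamma wins overall — the comparison reverses. The Product team's tickets skew toward P0, which has a lower base rate.

No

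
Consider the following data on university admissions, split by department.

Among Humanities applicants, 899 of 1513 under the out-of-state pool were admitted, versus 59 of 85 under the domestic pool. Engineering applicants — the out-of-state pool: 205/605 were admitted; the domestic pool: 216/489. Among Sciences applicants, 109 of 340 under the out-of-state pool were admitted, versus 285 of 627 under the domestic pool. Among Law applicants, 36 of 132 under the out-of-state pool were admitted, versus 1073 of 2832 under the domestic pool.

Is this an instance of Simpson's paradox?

Humanities: the out-of-state pool 899/1513 = 59.4%, the domestic pool 59/85 = 69.4% → the domestic pool
Engineering: the out-of-state pool 205/605 = 33.9%, the domestic pool 216/489 = 44.2% → the domestic pool
Sciences: the out-of-state pool 109/340 = 32.1%, the domestic pool 285/627 = 45.5% → the domestic pool
Law: the out-of-state pool 36/132 = 27.3%, the domestic pool 1073/2832 = 37.9% → the domestic pool
Overall: the out-of-state pool 1249/2590 = 48.2%, the domestic pool 1633/4033 = 40.5% → the out-of-state pool
The domestic pool wins each department group but the out-of-state pool wins overall — the comparison reverses. The domestic pool's applicants skew toward Law, which has a lower base rate.

Yes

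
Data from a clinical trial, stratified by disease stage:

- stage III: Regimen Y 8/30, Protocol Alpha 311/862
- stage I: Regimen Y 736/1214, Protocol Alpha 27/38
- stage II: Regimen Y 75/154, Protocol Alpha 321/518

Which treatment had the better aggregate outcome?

Stage III: Regimen Y 8/30 = 26.7%, Protocol Alpha 311/862 = 36.1% → Protocol Alpha
Stage I: Regimen Y 736/1214 = 60.6%, Protocol Alpha 27/38 = 71.1% → Protocol Alpha
Stage II: Regimen Y 75/154 = 48.7%, Protocol Alpha 321/518 = 62.0% → Protocol Alpha
Overall: Regimen Y 819/1398 = 58.6%, Protocol Alpha 659/1418 = 46.5% → Regimen Y
(Protocol Alpha wins every disease group but Regimen Y wins overall — Protocol Alpha's patients skew toward the low-rate stage III group.)

Regimen Y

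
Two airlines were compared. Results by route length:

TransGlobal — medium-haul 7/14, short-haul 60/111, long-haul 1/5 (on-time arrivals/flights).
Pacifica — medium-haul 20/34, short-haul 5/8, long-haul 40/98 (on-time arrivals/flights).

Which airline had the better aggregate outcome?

Medium-haul: TransGlobal 7/14 = 50.0%, Pacifica 20/34 = 58.8% → Pacifica
Short-haul: TransGlobal 60/111 = 54.1%, Pacifica 5/8 = 62.5% → Pacifica
Long-haul: TransGlobal 1/5 = 20.0%, Pacifica 40/98 = 40.8% → Pacifica
Overall: TransGlobal 68/130 = 52.3%, Pacifica 65/140 = 46.4% → TransGlobal
(Pacifica wins every route group but TransGlobal wins overall — Pacifica's flights skew toward the low-rate long-haul group.)

TransGlobal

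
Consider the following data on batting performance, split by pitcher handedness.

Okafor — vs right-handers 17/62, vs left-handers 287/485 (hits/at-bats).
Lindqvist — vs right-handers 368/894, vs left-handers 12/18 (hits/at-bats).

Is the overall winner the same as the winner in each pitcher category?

No

Vs right-handers: Okafor 17/62 = 27.4%, Lindqvist 368/894 = 41.2% → Lindqvist
Vs left-handers: Okafor 287/485 = 59.2%, Lindqvist 12/18 = 66.7% → Lindqvist
Overall: Okafor 304/547 = 55.6%, Lindqvist 380/912 = 41.7% → Okafor
Lindqvist wins each pitcher group but Okafor wins overall — the comparison reverses. Lindqvist's at-bats skew toward vs right-handers, which has a lower base rate.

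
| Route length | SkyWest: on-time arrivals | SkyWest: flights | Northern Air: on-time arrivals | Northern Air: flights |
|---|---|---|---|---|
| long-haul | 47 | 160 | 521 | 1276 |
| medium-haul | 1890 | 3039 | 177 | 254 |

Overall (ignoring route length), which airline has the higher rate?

Long-haul: SkyWest 47/160 = 29.4%, Northern Air 521/1276 = 40.8% → Northern Air
Medium-haul: SkyWest 1890/3039 = 62.2%, Northern Air 177/254 = 69.7% → Northern Air
Overall: SkyWest 1937/3199 = 60.6%, Northern Air 698/1530 = 45.6% → SkyWest
(Northern Air wins every route group but SkyWest wins overall — Northern Air's flights skew toward the low-rate long-haul group.)

SkyWest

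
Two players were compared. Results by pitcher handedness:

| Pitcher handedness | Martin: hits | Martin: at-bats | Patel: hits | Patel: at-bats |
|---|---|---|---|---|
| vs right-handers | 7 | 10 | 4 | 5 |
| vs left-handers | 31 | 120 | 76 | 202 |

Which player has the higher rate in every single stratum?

Vs right-handers: Martin 7/10 = 70.0%, Patel 4/5 = 80.0% → Patel
Vs left-handers: Martin 31/120 = 25.8%, Patel 76/202 = 37.6% → Patel
Patel has the higher rate in both groups.

Patel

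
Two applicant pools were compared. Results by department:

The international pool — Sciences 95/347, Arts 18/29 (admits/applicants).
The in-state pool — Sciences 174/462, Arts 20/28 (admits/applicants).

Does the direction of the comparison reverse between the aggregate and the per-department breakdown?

No

Sciences: the international pool 95/347 = 27.4%, the in-state pool 174/462 = 37.7% → the in-state pool
Arts: the international pool 18/29 = 62.1%, the in-state pool 20/28 = 71.4% → the in-state pool
Overall: the international pool 113/376 = 30.1%, the in-state pool 194/490 = 39.6% → the in-state pool
The in-state pool wins overall and in every department group — no reversal.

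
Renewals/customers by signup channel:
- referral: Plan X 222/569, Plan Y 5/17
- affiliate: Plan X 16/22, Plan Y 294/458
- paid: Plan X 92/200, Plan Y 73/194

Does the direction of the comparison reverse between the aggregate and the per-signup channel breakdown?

Yes

Referral: Plan X 222/569 = 39.0%, Plan Y 5/17 = 29.4% → Plan X
Affiliate: Plan X 16/22 = 72.7%, Plan Y 294/458 = 64.2% → Plan X
Paid: Plan X 92/200 = 46.0%, Plan Y 73/194 = 37.6% → Plan X
Overall: Plan X 330/791 = 41.7%, Plan Y 372/669 = 55.6% → Plan Y
Plan X wins each signup group but Plan Y wins overall — the comparison reverses. Plan X's customers skew toward referral, which has a lower base rate.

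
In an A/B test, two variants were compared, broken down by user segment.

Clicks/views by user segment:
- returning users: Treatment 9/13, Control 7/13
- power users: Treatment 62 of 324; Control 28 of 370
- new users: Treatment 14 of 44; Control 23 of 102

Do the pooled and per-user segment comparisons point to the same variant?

Yes

Returning users: Treatment 9/13 = 69.2%, Control 7/13 = 53.8% → Treatment
Power users: Treatment 62/324 = 19.1%, Control 28/370 = 7.6% → Treatment
New users: Treatment 14/44 = 31.8%, Control 23/102 = 22.5% → Treatment
Overall: Treatment 85/381 = 22.3%, Control 58/485 = 12.0% → Treatment
Treatment wins overall and in every user group — no reversal.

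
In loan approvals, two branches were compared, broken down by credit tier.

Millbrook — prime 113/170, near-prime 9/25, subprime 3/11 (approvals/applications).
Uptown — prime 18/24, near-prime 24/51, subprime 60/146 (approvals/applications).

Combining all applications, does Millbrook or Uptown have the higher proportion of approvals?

Prime: Millbrook 113/170 = 66.5%, Uptown 18/24 = 75.0% → Uptown
Near-prime: Millbrook 9/25 = 36.0%, Uptown 24/51 = 47.1% → Uptown
Subprime: Millbrook 3/11 = 27.3%, Uptown 60/146 = 41.1% → Uptown
Overall: Millbrook 125/206 = 60.7%, Uptown 102/221 = 46.2% → Millbrook
(Uptown wins every credit group but Millbrook wins overall — Uptown's applications skew toward the low-rate subprime group.)

Millbrook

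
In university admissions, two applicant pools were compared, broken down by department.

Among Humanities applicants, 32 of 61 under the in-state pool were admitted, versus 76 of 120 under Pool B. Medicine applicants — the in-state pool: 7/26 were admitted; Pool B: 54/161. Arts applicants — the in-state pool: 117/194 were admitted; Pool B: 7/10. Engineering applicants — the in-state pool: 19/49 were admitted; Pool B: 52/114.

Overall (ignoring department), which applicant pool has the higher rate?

Humanities: the in-state pool 32/61 = 52.5%, Pool B 76/120 = 63.3% → Pool B
Medicine: the in-state pool 7/26 = 26.9%, Pool B 54/161 = 33.5% → Pool B
Arts: the in-state pool 117/194 = 60.3%, Pool B 7/10 = 70.0% → Pool B
Engineering: the in-state pool 19/49 = 38.8%, Pool B 52/114 = 45.6% → Pool B
Overall: the in-state pool 175/330 = 53.0%, Pool B 189/405 = 46.7% → the in-state pool
(Pool B wins every department group but the in-state pool wins overall — Pool B's applicants skew toward the low-rate Medicine group.)

the in-state pool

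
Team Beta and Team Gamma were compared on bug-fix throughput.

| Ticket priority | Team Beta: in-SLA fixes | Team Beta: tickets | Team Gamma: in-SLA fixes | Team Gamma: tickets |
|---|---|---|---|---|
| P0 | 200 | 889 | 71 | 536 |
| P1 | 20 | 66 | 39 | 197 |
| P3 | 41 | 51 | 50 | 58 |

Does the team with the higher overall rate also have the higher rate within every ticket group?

P0: Team Beta 200/889 = 22.5%, Team Gamma 71/536 = 13.2% → Team Beta
P1: Team Beta 20/66 = 30.3%, Team Gamma 39/197 = 19.8% → Team Beta
P3: Team Beta 41/51 = 80.4%, Team Gamma 50/58 = 86.2% → Team Gamma
Overall: Team Beta 261/1006 = 25.9%, Team Gamma 160/791 = 20.2% → Team Beta
Neither sweeps: Team Beta wins 2 of 3 groups, Team Gamma wins 1. Team Beta wins overall but not every group — no Simpson reversal.

No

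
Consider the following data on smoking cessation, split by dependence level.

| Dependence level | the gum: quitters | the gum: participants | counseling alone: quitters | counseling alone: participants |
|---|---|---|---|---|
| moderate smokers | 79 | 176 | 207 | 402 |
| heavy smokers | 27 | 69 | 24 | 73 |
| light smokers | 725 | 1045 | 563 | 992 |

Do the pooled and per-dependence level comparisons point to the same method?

Moderate smokers: the gum 79/176 = 44.9%, counseling alone 207/402 = 51.5% → counseling alone
Heavy smokers: the gum 27/69 = 39.1%, counseling alone 24/73 = 32.9% → the gum
Light smokers: the gum 725/1045 = 69.4%, counseling alone 563/992 = 56.8% → the gum
Overall: the gum 831/1290 = 64.4%, counseling alone 794/1467 = 54.1% → the gum
Neither sweeps: the gum wins 2 of 3 groups, counseling alone wins 1. The gum wins overall but not every group — no Simpson reversal.

No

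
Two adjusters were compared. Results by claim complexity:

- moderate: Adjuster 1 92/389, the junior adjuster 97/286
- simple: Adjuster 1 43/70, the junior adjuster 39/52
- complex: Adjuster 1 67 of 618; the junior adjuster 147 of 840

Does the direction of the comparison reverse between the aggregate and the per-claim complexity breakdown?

No

Moderate: Adjuster 1 92/389 = 23.7%, the junior adjuster 97/286 = 33.9% → the junior adjuster
Simple: Adjuster 1 43/70 = 61.4%, the junior adjuster 39/52 = 75.0% → the junior adjuster
Complex: Adjuster 1 67/618 = 10.8%, the junior adjuster 147/840 = 17.5% → the junior adjuster
Overall: Adjuster 1 202/1077 = 18.8%, the junior adjuster 283/1178 = 24.0% → the junior adjuster
The junior adjuster wins overall and in every claim group — no reversal.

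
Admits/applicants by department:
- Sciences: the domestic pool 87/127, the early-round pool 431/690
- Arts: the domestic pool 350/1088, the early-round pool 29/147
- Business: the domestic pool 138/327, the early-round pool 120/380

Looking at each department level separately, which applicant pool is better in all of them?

Sciences: the domestic pool 87/127 = 68.5%, the early-round pool 431/690 = 62.5% → the domestic pool
Arts: the domestic pool 350/1088 = 32.2%, the early-round pool 29/147 = 19.7% → the domestic pool
Business: the domestic pool 138/327 = 42.2%, the early-round pool 120/380 = 31.6% → the domestic pool
The domestic pool has the higher rate in all 3 groups.

the domestic pool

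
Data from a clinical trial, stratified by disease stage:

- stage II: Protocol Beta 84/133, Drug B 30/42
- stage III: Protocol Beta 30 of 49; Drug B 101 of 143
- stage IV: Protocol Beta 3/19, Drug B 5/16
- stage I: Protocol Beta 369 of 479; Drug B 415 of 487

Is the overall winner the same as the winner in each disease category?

Yes

Stage II: Protocol Beta 84/133 = 63.2%, Drug B 30/42 = 71.4% → Drug B
Stage III: Protocol Beta 30/49 = 61.2%, Drug B 101/143 = 70.6% → Drug B
Stage IV: Protocol Beta 3/19 = 15.8%, Drug B 5/16 = 31.2% → Drug B
Stage I: Protocol Beta 369/479 = 77.0%, Drug B 415/487 = 85.2% → Drug B
Overall: Protocol Beta 486/680 = 71.5%, Drug B 551/688 = 80.1% → Drug B
Drug B wins overall and in every disease group — no reversal.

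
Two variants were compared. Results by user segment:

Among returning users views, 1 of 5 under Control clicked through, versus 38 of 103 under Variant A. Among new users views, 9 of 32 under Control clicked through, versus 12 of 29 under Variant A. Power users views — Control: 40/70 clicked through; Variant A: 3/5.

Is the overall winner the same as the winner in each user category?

No

Returning users: Control 1/5 = 20.0%, Variant A 38/103 = 36.9% → Variant A
New users: Control 9/32 = 28.1%, Variant A 12/29 = 41.4% → Variant A
Power users: Control 40/70 = 57.1%, Variant A 3/5 = 60.0% → Variant A
Overall: Control 50/107 = 46.7%, Variant A 53/137 = 38.7% → Control
Variant A wins each user group but Control wins overall — the comparison reverses. Variant A's views skew toward returning users, which has a lower base rate.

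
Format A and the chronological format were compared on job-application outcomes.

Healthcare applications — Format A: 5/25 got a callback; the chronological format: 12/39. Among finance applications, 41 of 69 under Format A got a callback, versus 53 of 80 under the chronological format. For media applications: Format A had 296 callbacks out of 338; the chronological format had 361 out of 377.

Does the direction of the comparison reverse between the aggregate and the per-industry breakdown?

No

Healthcare: Format A 5/25 = 20.0%, the chronological format 12/39 = 30.8% → the chronological format
Finance: Format A 41/69 = 59.4%, the chronological format 53/80 = 66.2% → the chronological format
Media: Format A 296/338 = 87.6%, the chronological format 361/377 = 95.8% → the chronological format
Overall: Format A 342/432 = 79.2%, the chronological format 426/496 = 85.9% → the chronological format
The chronological format wins overall and in every industry group — no reversal.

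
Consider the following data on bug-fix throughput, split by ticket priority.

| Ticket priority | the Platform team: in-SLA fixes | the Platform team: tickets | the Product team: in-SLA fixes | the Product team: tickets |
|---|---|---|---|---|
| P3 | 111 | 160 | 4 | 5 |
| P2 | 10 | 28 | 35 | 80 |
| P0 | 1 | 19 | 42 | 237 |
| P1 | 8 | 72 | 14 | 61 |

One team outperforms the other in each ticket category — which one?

P3: the Platform team 111/160 = 69.4%, the Product team 4/5 = 80.0% → the Product team
P2: the Platform team 10/28 = 35.7%, the Product team 35/80 = 43.8% → the Product team
P0: the Platform team 1/19 = 5.3%, the Product team 42/237 = 17.7% → the Product team
P1: the Platform team 8/72 = 11.1%, the Product team 14/61 = 23.0% → the Product team
The Product team has the higher rate in all 4 groups.

the Product team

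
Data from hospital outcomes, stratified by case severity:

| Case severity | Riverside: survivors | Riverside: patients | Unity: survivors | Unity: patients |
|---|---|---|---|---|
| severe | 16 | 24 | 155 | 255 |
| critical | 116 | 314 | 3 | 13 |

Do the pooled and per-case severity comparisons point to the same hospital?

No

Severe: Riverside 16/24 = 66.7%, Unity 155/255 = 60.8% → Riverside
Critical: Riverside 116/314 = 36.9%, Unity 3/13 = 23.1% → Riverside
Overall: Riverside 132/338 = 39.1%, Unity 158/268 = 59.0% → Unity
Riverside wins each case group but Unity wins overall — the comparison reverses. Riverside's patients skew toward critical, which has a lower base rate.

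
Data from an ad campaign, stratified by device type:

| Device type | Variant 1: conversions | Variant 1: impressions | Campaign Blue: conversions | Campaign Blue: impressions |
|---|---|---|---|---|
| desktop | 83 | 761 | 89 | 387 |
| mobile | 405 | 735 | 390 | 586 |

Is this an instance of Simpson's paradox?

Desktop: Variant 1 83/761 = 10.9%, Campaign Blue 89/387 = 23.0% → Campaign Blue
Mobile: Variant 1 405/735 = 55.1%, Campaign Blue 390/586 = 66.6% → Campaign Blue
Overall: Variant 1 488/1496 = 32.6%, Campaign Blue 479/973 = 49.2% → Campaign Blue
Campaign Blue wins overall and in every device group — no reversal.

No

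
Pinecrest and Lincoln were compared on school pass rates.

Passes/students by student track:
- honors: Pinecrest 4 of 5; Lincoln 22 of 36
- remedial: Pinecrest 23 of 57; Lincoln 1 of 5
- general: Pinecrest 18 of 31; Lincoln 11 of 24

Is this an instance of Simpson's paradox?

Honors: Pinecrest 4/5 = 80.0%, Lincoln 22/36 = 61.1% → Pinecrest
Remedial: Pinecrest 23/57 = 40.4%, Lincoln 1/5 = 20.0% → Pinecrest
General: Pinecrest 18/31 = 58.1%, Lincoln 11/24 = 45.8% → Pinecrest
Overall: Pinecrest 45/93 = 48.4%, Lincoln 34/65 = 52.3% → Lincoln
Pinecrest wins each student group but Lincoln wins overall — the comparison reverses. Pinecrest's students skew toward remedial, which has a lower base rate.

Yes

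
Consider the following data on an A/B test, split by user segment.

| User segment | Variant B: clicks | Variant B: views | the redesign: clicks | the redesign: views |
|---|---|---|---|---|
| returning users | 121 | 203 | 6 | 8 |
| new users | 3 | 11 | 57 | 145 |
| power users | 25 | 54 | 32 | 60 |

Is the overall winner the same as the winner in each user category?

No

Returning users: Variant B 121/203 = 59.6%, the redesign 6/8 = 75.0% → the redesign
New users: Variant B 3/11 = 27.3%, the redesign 57/145 = 39.3% → the redesign
Power users: Variant B 25/54 = 46.3%, the redesign 32/60 = 53.3% → the redesign
Overall: Variant B 149/268 = 55.6%, the redesign 95/213 = 44.6% → Variant B
The redesign wins each user group but Variant B wins overall — the comparison reverses. The redesign's views skew toward new users, which has a lower base rate.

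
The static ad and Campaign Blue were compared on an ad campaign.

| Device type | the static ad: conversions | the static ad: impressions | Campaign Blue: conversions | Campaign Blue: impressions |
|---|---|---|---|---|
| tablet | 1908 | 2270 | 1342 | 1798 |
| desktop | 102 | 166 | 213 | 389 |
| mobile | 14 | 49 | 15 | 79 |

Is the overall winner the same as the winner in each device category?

Yes

Tablet: the static ad 1908/2270 = 84.1%, Campaign Blue 1342/1798 = 74.6% → the static ad
Desktop: the static ad 102/166 = 61.4%, Campaign Blue 213/389 = 54.8% → the static ad
Mobile: the static ad 14/49 = 28.6%, Campaign Blue 15/79 = 19.0% → the static ad
Overall: the static ad 2024/2485 = 81.4%, Campaign Blue 1570/2266 = 69.3% → the static ad
The static ad wins overall and in every device group — no reversal.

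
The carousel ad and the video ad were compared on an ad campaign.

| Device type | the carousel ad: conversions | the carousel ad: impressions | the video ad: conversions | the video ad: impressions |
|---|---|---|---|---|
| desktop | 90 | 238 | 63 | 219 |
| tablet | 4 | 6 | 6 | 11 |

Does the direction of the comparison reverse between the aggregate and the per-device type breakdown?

No

Desktop: the carousel ad 90/238 = 37.8%, the video ad 63/219 = 28.8% → the carousel ad
Tablet: the carousel ad 4/6 = 66.7%, the video ad 6/11 = 54.5% → the carousel ad
Overall: the carousel ad 94/244 = 38.5%, the video ad 69/230 = 30.0% → the carousel ad
The carousel ad wins overall and in every device group — no reversal.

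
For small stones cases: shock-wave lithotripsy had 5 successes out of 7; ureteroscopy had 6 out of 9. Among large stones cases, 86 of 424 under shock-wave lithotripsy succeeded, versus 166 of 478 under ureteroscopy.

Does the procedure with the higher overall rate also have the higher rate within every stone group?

No

Small stones: shock-wave lithotripsy 5/7 = 71.4%, ureteroscopy 6/9 = 66.7% → shock-wave lithotripsy
Large stones: shock-wave lithotripsy 86/424 = 20.3%, ureteroscopy 166/478 = 34.7% → ureteroscopy
Overall: shock-wave lithotripsy 91/431 = 21.1%, ureteroscopy 172/487 = 35.3% → ureteroscopy
Neither sweeps: shock-wave lithotripsy wins 1 of 2 groups, ureteroscopy wins 1. Ureteroscopy wins overall but not every group — no Simpson reversal.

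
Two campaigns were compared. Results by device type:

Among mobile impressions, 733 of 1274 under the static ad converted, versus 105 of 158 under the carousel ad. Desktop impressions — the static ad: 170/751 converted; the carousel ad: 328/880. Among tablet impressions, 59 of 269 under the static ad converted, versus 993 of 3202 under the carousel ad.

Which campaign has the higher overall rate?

the static ad

Mobile: the static ad 733/1274 = 57.5%, the carousel ad 105/158 = 66.5% → the carousel ad
Desktop: the static ad 170/751 = 22.6%, the carousel ad 328/880 = 37.3% → the carousel ad
Tablet: the static ad 59/269 = 21.9%, the carousel ad 993/3202 = 31.0% → the carousel ad
Overall: the static ad 962/2294 = 41.9%, the carousel ad 1426/4240 = 33.6% → the static ad
(The carousel ad wins every device group but the static ad wins overall — the carousel ad's impressions skew toward the low-rate tablet group.)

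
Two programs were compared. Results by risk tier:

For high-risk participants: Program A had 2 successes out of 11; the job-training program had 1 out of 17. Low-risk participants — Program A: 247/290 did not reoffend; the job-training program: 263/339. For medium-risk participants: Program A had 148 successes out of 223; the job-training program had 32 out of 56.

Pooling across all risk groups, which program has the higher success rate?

Program A

High-risk: Program A 2/11 = 18.2%, the job-training program 1/17 = 5.9% → Program A
Low-risk: Program A 247/290 = 85.2%, the job-training program 263/339 = 77.6% → Program A
Medium-risk: Program A 148/223 = 66.4%, the job-training program 32/56 = 57.1% → Program A
Overall: Program A 397/524 = 75.8%, the job-training program 296/412 = 71.8% → Program A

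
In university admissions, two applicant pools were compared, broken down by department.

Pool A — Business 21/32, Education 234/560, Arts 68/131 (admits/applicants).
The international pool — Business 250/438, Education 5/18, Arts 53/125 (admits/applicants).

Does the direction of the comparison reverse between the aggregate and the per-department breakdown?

Yes

Business: Pool A 21/32 = 65.6%, the international pool 250/438 = 57.1% → Pool A
Education: Pool A 234/560 = 41.8%, the international pool 5/18 = 27.8% → Pool A
Arts: Pool A 68/131 = 51.9%, the international pool 53/125 = 42.4% → Pool A
Overall: Pool A 323/723 = 44.7%, the international pool 308/581 = 53.0% → the international pool
Pool A wins each department group but the international pool wins overall — the comparison reverses. Pool A's applicants skew toward Education, which has a lower base rate.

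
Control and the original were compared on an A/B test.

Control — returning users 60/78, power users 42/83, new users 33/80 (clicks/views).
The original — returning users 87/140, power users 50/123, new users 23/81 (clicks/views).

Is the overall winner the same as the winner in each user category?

Yes

Returning users: Control 60/78 = 76.9%, the original 87/140 = 62.1% → Control
Power users: Control 42/83 = 50.6%, the original 50/123 = 40.7% → Control
New users: Control 33/80 = 41.2%, the original 23/81 = 28.4% → Control
Overall: Control 135/241 = 56.0%, the original 160/344 = 46.5% → Control
Control wins overall and in every user group — no reversal.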